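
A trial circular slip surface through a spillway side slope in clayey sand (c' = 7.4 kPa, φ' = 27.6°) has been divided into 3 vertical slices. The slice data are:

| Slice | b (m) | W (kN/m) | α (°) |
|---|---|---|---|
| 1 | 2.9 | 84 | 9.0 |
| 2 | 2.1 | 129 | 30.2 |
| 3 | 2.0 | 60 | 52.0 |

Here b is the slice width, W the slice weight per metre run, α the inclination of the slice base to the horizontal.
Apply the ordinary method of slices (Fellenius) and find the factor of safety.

FS = 1.47

Ordinary method of slices: FS = Σ[c'·Δl_i + (W_i cosα_i)·tanφ'] / Σ W_i sinα_i, with Δl_i = b_i / cosα_i.
Slice 1: Δl = 2.9/cos9.0° = 2.936 m; N'_1 = 84·cos9.0° = 83.0; c'Δl = 21.73; W sinα = 13.1
Slice 2: Δl = 2.1/cos30.2° = 2.430 m; N'_2 = 129·cos30.2° = 111.5; c'Δl = 17.98; W sinα = 64.9
Slice 3: Δl = 2.0/cos52.0° = 3.249 m; N'_3 = 60·cos52.0° = 36.9; c'Δl = 24.04; W sinα = 47.3
Σc'Δl = 63.7 kN/m; ΣN' = 231.4 kN/m; ΣW sinα = 125.3 kN/m
Resisting = 63.7 + 231.4·tan27.6° = 63.7 + 121.0 = 184.7 kN/m
FS = 184.7 / 125.3 = 1.474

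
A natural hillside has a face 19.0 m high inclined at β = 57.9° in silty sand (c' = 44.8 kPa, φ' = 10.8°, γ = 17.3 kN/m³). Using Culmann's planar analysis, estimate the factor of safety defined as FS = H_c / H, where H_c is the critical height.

H_c = (4c'/γ) · sinβ cosφ' / [1 − cos(β − φ')]
    = (4·44.8/17.3) · sin57.9°·cos10.8° / [1 − cos47.1°]
    = 10.358 · 0.8321 / 0.3193 = 27.00 m
FS = H_c / H = 27.00 / 19.0 = 1.421

FS = 1.42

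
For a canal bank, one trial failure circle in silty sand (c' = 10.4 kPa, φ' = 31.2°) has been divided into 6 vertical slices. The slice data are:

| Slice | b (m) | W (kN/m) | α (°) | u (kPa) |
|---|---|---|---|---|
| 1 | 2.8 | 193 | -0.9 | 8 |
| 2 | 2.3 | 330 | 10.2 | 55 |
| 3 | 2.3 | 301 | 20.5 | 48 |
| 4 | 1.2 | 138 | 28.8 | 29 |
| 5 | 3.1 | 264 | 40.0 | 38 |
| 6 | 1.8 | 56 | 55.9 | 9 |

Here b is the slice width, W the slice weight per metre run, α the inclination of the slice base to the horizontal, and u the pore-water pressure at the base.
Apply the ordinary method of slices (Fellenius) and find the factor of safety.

Ordinary method of slices: FS = Σ[c'·Δl_i + (W_i cosα_i − u_i·Δl_i)·tanφ'] / Σ W_i sinα_i, with Δl_i = b_i / cosα_i.
Slice 1: Δl = 2.8/cos(-0.9°) = 2.800 m; N'_1 = 193·cos(-0.9°) − 8·2.800 = 170.6; c'Δl = 29.12; W sinα = -3.0
Slice 2: Δl = 2.3/cos10.2° = 2.337 m; N'_2 = 330·cos10.2° − 55·2.337 = 196.3; c'Δl = 24.30; W sinα = 58.4
Slice 3: Δl = 2.3/cos20.5° = 2.456 m; N'_3 = 301·cos20.5° − 48·2.456 = 164.1; c'Δl = 25.54; W sinα = 105.4
Slice 4: Δl = 1.2/cos28.8° = 1.369 m; N'_4 = 138·cos28.8° − 29·1.369 = 81.2; c'Δl = 14.24; W sinα = 66.5
Slice 5: Δl = 3.1/cos40.0° = 4.047 m; N'_5 = 264·cos40.0° − 38·4.047 = 48.5; c'Δl = 42.09; W sinα = 169.7
Slice 6: Δl = 1.8/cos55.9° = 3.211 m; N'_6 = 56·cos55.9° − 9·3.211 = 2.5; c'Δl = 33.39; W sinα = 46.4
Σc'Δl = 168.7 kN/m; ΣN' = 663.1 kN/m; ΣW sinα = 443.4 kN/m
Resisting = 168.7 + 663.1·tan31.2° = 168.7 + 401.6 = 570.3 kN/m
FS = 570.3 / 443.4 = 1.286

FS = 1.29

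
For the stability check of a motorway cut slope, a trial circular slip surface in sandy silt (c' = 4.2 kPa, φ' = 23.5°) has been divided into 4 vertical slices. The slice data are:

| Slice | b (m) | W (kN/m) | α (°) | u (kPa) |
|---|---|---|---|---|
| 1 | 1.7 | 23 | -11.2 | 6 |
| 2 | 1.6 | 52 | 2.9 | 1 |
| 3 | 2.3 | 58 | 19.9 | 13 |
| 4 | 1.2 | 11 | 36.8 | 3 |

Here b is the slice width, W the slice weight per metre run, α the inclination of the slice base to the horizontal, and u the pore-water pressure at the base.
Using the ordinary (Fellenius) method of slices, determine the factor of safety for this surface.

Ordinary method of slices: FS = Σ[c'·Δl_i + (W_i cosα_i − u_i·Δl_i)·tanφ'] / Σ W_i sinα_i, with Δl_i = b_i / cosα_i.
Slice 1: Δl = 1.7/cos(-11.2°) = 1.733 m; N'_1 = 23·cos(-11.2°) − 6·1.733 = 12.2; c'Δl = 7.28; W sinα = -4.5
Slice 2: Δl = 1.6/cos2.9° = 1.602 m; N'_2 = 52·cos2.9° − 1·1.602 = 50.3; c'Δl = 6.73; W sinα = 2.6
Slice 3: Δl = 2.3/cos19.9° = 2.446 m; N'_3 = 58·cos19.9° − 13·2.446 = 22.7; c'Δl = 10.27; W sinα = 19.7
Slice 4: Δl = 1.2/cos36.8° = 1.499 m; N'_4 = 11·cos36.8° − 3·1.499 = 4.3; c'Δl = 6.29; W sinα = 6.6
Σc'Δl = 30.6 kN/m; ΣN' = 89.5 kN/m; ΣW sinα = 24.5 kN/m
Resisting = 30.6 + 89.5·tan23.5° = 30.6 + 38.9 = 69.5 kN/m
FS = 69.5 / 24.5 = 2.838

FS = 2.84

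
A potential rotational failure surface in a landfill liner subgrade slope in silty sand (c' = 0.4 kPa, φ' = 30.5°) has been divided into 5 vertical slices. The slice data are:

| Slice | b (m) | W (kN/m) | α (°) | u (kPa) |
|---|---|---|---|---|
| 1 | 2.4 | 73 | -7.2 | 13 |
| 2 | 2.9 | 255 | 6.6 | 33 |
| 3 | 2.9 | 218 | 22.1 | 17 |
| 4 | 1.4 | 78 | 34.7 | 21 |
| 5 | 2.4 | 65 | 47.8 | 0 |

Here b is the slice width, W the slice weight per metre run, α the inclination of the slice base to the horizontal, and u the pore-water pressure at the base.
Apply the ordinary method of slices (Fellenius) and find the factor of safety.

FS = 1.29

Ordinary method of slices: FS = Σ[c'·Δl_i + (W_i cosα_i − u_i·Δl_i)·tanφ'] / Σ W_i sinα_i, with Δl_i = b_i / cosα_i.
Slice 1: Δl = 2.4/cos(-7.2°) = 2.419 m; N'_1 = 73·cos(-7.2°) − 13·2.419 = 41.0; c'Δl = 0.97; W sinα = -9.1
Slice 2: Δl = 2.9/cos6.6° = 2.919 m; N'_2 = 255·cos6.6° − 33·2.919 = 157.0; c'Δl = 1.17; W sinα = 29.3
Slice 3: Δl = 2.9/cos22.1° = 3.130 m; N'_3 = 218·cos22.1° − 17·3.130 = 148.8; c'Δl = 1.25; W sinα = 82.0
Slice 4: Δl = 1.4/cos34.7° = 1.703 m; N'_4 = 78·cos34.7° − 21·1.703 = 28.4; c'Δl = 0.68; W sinα = 44.4
Slice 5: Δl = 2.4/cos47.8° = 3.573 m; N'_5 = 65·cos47.8° − 0·3.573 = 43.7; c'Δl = 1.43; W sinα = 48.2
Σc'Δl = 5.5 kN/m; ΣN' = 418.8 kN/m; ΣW sinα = 194.7 kN/m
Resisting = 5.5 + 418.8·tan30.5° = 5.5 + 246.7 = 252.2 kN/m
FS = 252.2 / 194.7 = 1.295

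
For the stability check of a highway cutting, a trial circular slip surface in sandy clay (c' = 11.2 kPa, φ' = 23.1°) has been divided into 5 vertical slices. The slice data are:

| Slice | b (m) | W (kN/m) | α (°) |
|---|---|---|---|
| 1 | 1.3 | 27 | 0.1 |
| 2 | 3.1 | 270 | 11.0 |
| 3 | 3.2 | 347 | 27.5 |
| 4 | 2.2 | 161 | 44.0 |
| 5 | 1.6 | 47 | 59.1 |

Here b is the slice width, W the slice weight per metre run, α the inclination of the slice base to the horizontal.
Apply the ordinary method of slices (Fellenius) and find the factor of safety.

Ordinary method of slices: FS = Σ[c'·Δl_i + (W_i cosα_i)·tanφ'] / Σ W_i sinα_i, with Δl_i = b_i / cosα_i.
Slice 1: Δl = 1.3/cos0.1° = 1.300 m; N'_1 = 27·cos0.1° = 27.0; c'Δl = 14.56; W sinα = 0.0
Slice 2: Δl = 3.1/cos11.0° = 3.158 m; N'_2 = 270·cos11.0° = 265.0; c'Δl = 35.37; W sinα = 51.5
Slice 3: Δl = 3.2/cos27.5° = 3.608 m; N'_3 = 347·cos27.5° = 307.8; c'Δl = 40.41; W sinα = 160.2
Slice 4: Δl = 2.2/cos44.0° = 3.058 m; N'_4 = 161·cos44.0° = 115.8; c'Δl = 34.25; W sinα = 111.8
Slice 5: Δl = 1.6/cos59.1° = 3.116 m; N'_5 = 47·cos59.1° = 24.1; c'Δl = 34.89; W sinα = 40.3
Σc'Δl = 159.5 kN/m; ΣN' = 739.8 kN/m; ΣW sinα = 364.0 kN/m
Resisting = 159.5 + 739.8·tan23.1° = 159.5 + 315.5 = 475.0 kN/m
FS = 475.0 / 364.0 = 1.305

FS = 1.31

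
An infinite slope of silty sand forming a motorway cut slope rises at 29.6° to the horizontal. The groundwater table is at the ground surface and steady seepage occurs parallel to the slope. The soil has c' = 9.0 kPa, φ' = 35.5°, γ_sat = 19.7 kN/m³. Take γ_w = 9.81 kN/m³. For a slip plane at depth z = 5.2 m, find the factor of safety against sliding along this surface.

With seepage parallel to the slope and the water table at the surface, the effective normal stress on the slip plane uses the buoyant unit weight γ' = γ_sat − γ_w while the driving shear stress uses γ_sat:
FS = [c' + γ' z cos²β tanφ'] / [γ_sat z sinβ cosβ]
γ' = 19.7 − 9.81 = 9.89 kN/m³
Numerator = 9.0 + 9.89·5.2·cos²29.6°·tan35.5° = 9.0 + 9.89·5.2·0.7560·0.7133 = 36.733 kPa
Denominator = 19.7·5.2·sin29.6°·cos29.6° = 19.7·5.2·0.4939·0.8695 = 43.996 kPa
FS = 36.733 / 43.996 = 0.835

FS = 0.83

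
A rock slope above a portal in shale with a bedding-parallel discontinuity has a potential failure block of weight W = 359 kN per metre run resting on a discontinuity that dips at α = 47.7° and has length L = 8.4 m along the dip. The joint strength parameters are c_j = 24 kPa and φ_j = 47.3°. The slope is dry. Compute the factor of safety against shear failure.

FS = 1.75

Resolving the block weight along and normal to the plane and applying the Mohr–Coulomb strength on the joint:
N' = W cosα = 359·cos47.7° = 241.6 kN/m
Driving force T = W sinα = 359·sin47.7° = 265.5 kN/m
Resisting force R = c_j·L + N'·tanφ_j = 24·8.4 + 241.6·tan47.3° = 201.6 + 261.8 = 463.4 kN/m
FS = R / T = 463.4 / 265.5 = 1.745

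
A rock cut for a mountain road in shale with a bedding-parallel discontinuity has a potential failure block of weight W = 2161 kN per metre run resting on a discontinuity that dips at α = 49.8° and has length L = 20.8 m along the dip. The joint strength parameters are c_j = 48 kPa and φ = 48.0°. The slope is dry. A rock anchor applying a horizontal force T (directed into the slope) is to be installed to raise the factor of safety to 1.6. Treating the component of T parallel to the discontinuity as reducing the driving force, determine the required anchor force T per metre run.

T = 50 kN/m

Resolving forces along and normal to the sliding plane, with the horizontal anchor force T adding T·sinα to the effective normal force and T·cosα acting up the plane against the driving force:
FS = [c_jL + (W cosα + T sinα) tanφ] / [W sinα − T cosα]
Without the anchor: N' = 1394.8 kN/m, driving T_d = 1650.6 kN/m, resisting R = 48·20.8 + 1394.8·tan48.0° = 2547.5 kN/m, FS = 1.54.
Setting FS = 1.6 and solving for T:
1.6·(1650.6 − T cos49.8°) = 2547.5 + T sin49.8°·tan48.0°
T·(sin49.8°·tan48.0° + 1.6·cos49.8°) = 1.6·1650.6 − 2547.5
T·(0.7638·1.1106 + 1.6·0.6455) = 2640.9 − 2547.5 = 93.4
T·1.8810 = 93.4
T = 49.6 kN/m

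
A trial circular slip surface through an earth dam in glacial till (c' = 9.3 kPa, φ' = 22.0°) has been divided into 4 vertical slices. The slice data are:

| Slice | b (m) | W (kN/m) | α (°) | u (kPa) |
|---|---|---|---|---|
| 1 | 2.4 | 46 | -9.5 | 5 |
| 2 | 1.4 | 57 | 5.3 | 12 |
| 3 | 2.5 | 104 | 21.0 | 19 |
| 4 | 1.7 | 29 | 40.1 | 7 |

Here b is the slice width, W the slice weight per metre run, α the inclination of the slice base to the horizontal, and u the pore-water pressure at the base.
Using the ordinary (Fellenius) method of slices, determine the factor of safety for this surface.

Ordinary method of slices: FS = Σ[c'·Δl_i + (W_i cosα_i − u_i·Δl_i)·tanφ'] / Σ W_i sinα_i, with Δl_i = b_i / cosα_i.
Slice 1: Δl = 2.4/cos(-9.5°) = 2.433 m; N'_1 = 46·cos(-9.5°) − 5·2.433 = 33.2; c'Δl = 22.63; W sinα = -7.6
Slice 2: Δl = 1.4/cos5.3° = 1.406 m; N'_2 = 57·cos5.3° − 12·1.406 = 39.9; c'Δl = 13.08; W sinα = 5.3
Slice 3: Δl = 2.5/cos21.0° = 2.678 m; N'_3 = 104·cos21.0° − 19·2.678 = 46.2; c'Δl = 24.90; W sinα = 37.3
Slice 4: Δl = 1.7/cos40.1° = 2.222 m; N'_4 = 29·cos40.1° − 7·2.222 = 6.6; c'Δl = 20.67; W sinα = 18.7
Σc'Δl = 81.3 kN/m; ΣN' = 125.9 kN/m; ΣW sinα = 53.6 kN/m
Resisting = 81.3 + 125.9·tan22.0° = 81.3 + 50.9 = 132.2 kN/m
FS = 132.2 / 53.6 = 2.465

FS = 2.46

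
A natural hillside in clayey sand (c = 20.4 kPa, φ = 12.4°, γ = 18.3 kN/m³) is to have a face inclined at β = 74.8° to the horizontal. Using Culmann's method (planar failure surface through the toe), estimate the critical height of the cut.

H_c = 7.83 m

Culmann's analysis gives the critical failure plane at α_cr = (β + φ)/2 = (74.8 + 12.4)/2 = 43.6°, and the critical height
H_c = (4c/γ) · sinβ cosφ / [1 − cos(β − φ)]
    = (4·20.4/18.3) · sin74.8°·cos12.4° / [1 − cos(62.4°)]
    = 4.459 · 0.9650·0.9767 / [1 − 0.4633]
    = 4.459 · 0.9425 / 0.5367
    = 7.83 m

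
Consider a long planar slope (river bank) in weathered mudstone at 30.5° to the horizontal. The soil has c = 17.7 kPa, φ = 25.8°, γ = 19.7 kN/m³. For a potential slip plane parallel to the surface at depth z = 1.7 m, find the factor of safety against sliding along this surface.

FS = 2.03

For an infinite slope with a slip plane parallel to the surface (no pore pressure): FS = [c + γz cos²β tanφ] / [γz sinβ cosβ].
γz = 19.7·1.7 = 33.49 kN/m²
Numerator = 17.7 + 33.49·cos²30.5°·tan25.8° = 17.7 + 33.49·0.7424·0.4834 = 29.719 kPa
Denominator = 33.49·sin30.5°·cos30.5° = 33.49·0.5075·0.8616 = 14.646 kPa
FS = 29.719 / 14.646 = 2.029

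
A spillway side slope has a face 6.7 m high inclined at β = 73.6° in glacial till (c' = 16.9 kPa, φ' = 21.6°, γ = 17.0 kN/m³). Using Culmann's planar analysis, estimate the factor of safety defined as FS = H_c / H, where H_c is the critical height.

FS = 1.38

H_c = (4c'/γ) · sinβ cosφ' / [1 − cos(β − φ')]
    = (4·16.9/17.0) · sin73.6°·cos21.6° / [1 − cos52.0°]
    = 3.976 · 0.8919 / 0.3843 = 9.23 m
FS = H_c / H = 9.23 / 6.7 = 1.377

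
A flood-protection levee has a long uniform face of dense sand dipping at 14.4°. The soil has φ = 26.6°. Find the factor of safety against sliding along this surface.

For a dry cohesionless infinite slope the factor of safety is FS = tanφ / tanβ.
FS = tan26.6° / tan14.4° = 0.5008 / 0.2568 = 1.950

FS = 1.95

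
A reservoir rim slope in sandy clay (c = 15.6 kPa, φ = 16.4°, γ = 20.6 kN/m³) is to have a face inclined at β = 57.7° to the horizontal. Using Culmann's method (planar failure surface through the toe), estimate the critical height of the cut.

H_c = 9.87 m

Culmann's analysis gives the critical failure plane at α_cr = (β + φ)/2 = (57.7 + 16.4)/2 = 37.0°, and the critical height
H_c = (4c/γ) · sinβ cosφ / [1 − cos(β − φ)]
    = (4·15.6/20.6) · sin57.7°·cos16.4° / [1 − cos(41.3°)]
    = 3.029 · 0.8453·0.9593 / [1 − 0.7513]
    = 3.029 · 0.8109 / 0.2487
    = 9.87 m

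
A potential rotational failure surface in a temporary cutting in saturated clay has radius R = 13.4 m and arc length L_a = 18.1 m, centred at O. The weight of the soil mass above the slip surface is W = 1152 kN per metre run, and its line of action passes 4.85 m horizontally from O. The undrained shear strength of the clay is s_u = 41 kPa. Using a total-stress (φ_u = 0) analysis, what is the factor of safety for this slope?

Taking moments about the centre O, the resisting moment is provided by the undrained shear strength acting along the arc:
M_R = s_u·L_a·R = 41·18.10·13.4 = 9944.1 kN·m/m
M_D = W·d = 1152·4.85 = 5587.2 kN·m/m
FS = M_R / M_D = 9944.1 / 5587.2 = 1.780

FS = 1.78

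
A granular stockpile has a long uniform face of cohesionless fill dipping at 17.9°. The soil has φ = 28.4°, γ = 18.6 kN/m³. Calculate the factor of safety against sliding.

FS = 1.67

For a dry cohesionless infinite slope the factor of safety is FS = tanφ / tanβ.
FS = tan28.4° / tan17.9° = 0.5407 / 0.3230 = 1.674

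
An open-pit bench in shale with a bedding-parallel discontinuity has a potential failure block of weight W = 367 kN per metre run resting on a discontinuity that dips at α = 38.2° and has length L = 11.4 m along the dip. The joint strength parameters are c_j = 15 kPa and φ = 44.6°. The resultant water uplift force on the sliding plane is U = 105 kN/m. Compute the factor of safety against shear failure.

Resolving the block weight along and normal to the plane and applying the Mohr–Coulomb strength on the joint:
N' = W cosα − U = 367·cos38.2° − 105 = 183.4 kN/m
Driving force T = W sinα = 367·sin38.2° = 227.0 kN/m
Resisting force R = c_j·L + N'·tanφ = 15·11.4 + 183.4·tan44.6° = 171.0 + 180.9 = 351.9 kN/m
FS = R / T = 351.9 / 227.0 = 1.550

FS = 1.55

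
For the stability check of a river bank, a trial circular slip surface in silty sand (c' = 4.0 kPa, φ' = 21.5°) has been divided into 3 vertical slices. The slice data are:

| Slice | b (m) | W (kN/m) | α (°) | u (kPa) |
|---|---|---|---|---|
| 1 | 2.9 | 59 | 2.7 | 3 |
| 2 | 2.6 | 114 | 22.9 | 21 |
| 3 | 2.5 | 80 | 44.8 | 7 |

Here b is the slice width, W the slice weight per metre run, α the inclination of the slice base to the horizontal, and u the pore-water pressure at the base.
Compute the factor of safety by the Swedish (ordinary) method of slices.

FS = 0.84

Ordinary method of slices: FS = Σ[c'·Δl_i + (W_i cosα_i − u_i·Δl_i)·tanφ'] / Σ W_i sinα_i, with Δl_i = b_i / cosα_i.
Slice 1: Δl = 2.9/cos2.7° = 2.903 m; N'_1 = 59·cos2.7° − 3·2.903 = 50.2; c'Δl = 11.61; W sinα = 2.8
Slice 2: Δl = 2.6/cos22.9° = 2.822 m; N'_2 = 114·cos22.9° − 21·2.822 = 45.7; c'Δl = 11.29; W sinα = 44.4
Slice 3: Δl = 2.5/cos44.8° = 3.523 m; N'_3 = 80·cos44.8° − 7·3.523 = 32.1; c'Δl = 14.09; W sinα = 56.4
Σc'Δl = 37.0 kN/m; ΣN' = 128.1 kN/m; ΣW sinα = 103.5 kN/m
Resisting = 37.0 + 128.1·tan21.5° = 37.0 + 50.4 = 87.4 kN/m
FS = 87.4 / 103.5 = 0.845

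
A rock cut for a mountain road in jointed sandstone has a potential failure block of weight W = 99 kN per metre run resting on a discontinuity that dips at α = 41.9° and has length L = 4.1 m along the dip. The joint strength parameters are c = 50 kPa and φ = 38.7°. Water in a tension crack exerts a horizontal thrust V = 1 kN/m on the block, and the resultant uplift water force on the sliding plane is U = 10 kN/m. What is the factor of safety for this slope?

Resolving the block weight along and normal to the plane and applying the Mohr–Coulomb strength on the joint:
N' = W cosα − U − V sinα = 99·cos41.9° − 10 − 1·sin41.9° = 63.0 kN/m
Driving force T = W sinα + V cosα = 99·sin41.9° + 1·cos41.9° = 66.9 kN/m
Resisting force R = c·L + N'·tanφ = 50·4.1 + 63.0·tan38.7° = 205.0 + 50.5 = 255.5 kN/m
FS = R / T = 255.5 / 66.9 = 3.821

FS = 3.82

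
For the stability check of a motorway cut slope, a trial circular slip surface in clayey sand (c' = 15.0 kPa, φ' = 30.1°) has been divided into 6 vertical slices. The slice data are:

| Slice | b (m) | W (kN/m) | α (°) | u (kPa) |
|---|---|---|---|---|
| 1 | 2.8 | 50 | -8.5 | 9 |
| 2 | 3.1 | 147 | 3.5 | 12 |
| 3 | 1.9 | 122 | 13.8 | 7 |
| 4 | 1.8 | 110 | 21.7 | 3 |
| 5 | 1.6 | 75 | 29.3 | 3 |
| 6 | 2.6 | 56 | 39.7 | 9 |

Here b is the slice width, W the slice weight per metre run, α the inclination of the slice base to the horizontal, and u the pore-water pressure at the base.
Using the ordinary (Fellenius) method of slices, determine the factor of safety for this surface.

Ordinary method of slices: FS = Σ[c'·Δl_i + (W_i cosα_i − u_i·Δl_i)·tanφ'] / Σ W_i sinα_i, with Δl_i = b_i / cosα_i.
Slice 1: Δl = 2.8/cos(-8.5°) = 2.831 m; N'_1 = 50·cos(-8.5°) − 9·2.831 = 24.0; c'Δl = 42.47; W sinα = -7.4
Slice 2: Δl = 3.1/cos3.5° = 3.106 m; N'_2 = 147·cos3.5° − 12·3.106 = 109.5; c'Δl = 46.59; W sinα = 9.0
Slice 3: Δl = 1.9/cos13.8° = 1.956 m; N'_3 = 122·cos13.8° − 7·1.956 = 104.8; c'Δl = 29.35; W sinα = 29.1
Slice 4: Δl = 1.8/cos21.7° = 1.937 m; N'_4 = 110·cos21.7° − 3·1.937 = 96.4; c'Δl = 29.06; W sinα = 40.7
Slice 5: Δl = 1.6/cos29.3° = 1.835 m; N'_5 = 75·cos29.3° − 3·1.835 = 59.9; c'Δl = 27.52; W sinα = 36.7
Slice 6: Δl = 2.6/cos39.7° = 3.379 m; N'_6 = 56·cos39.7° − 9·3.379 = 12.7; c'Δl = 50.69; W sinα = 35.8
Σc'Δl = 225.7 kN/m; ΣN' = 407.2 kN/m; ΣW sinα = 143.8 kN/m
Resisting = 225.7 + 407.2·tan30.1° = 225.7 + 236.0 = 461.7 kN/m
FS = 461.7 / 143.8 = 3.210

FS = 3.21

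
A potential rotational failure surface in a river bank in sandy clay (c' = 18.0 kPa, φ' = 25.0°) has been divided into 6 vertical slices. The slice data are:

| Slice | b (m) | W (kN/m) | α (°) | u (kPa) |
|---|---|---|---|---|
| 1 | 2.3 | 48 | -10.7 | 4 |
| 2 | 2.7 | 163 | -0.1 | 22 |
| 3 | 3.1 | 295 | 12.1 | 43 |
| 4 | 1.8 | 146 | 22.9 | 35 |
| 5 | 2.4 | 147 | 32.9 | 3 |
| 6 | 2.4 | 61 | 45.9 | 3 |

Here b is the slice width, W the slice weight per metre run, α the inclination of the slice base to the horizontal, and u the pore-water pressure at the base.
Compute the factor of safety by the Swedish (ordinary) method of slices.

Ordinary method of slices: FS = Σ[c'·Δl_i + (W_i cosα_i − u_i·Δl_i)·tanφ'] / Σ W_i sinα_i, with Δl_i = b_i / cosα_i.
Slice 1: Δl = 2.3/cos(-10.7°) = 2.341 m; N'_1 = 48·cos(-10.7°) − 4·2.341 = 37.8; c'Δl = 42.13; W sinα = -8.9
Slice 2: Δl = 2.7/cos(-0.1°) = 2.700 m; N'_2 = 163·cos(-0.1°) − 22·2.700 = 103.6; c'Δl = 48.60; W sinα = -0.3
Slice 3: Δl = 3.1/cos12.1° = 3.170 m; N'_3 = 295·cos12.1° − 43·3.170 = 152.1; c'Δl = 57.07; W sinα = 61.8
Slice 4: Δl = 1.8/cos22.9° = 1.954 m; N'_4 = 146·cos22.9° − 35·1.954 = 66.1; c'Δl = 35.17; W sinα = 56.8
Slice 5: Δl = 2.4/cos32.9° = 2.858 m; N'_5 = 147·cos32.9° − 3·2.858 = 114.8; c'Δl = 51.45; W sinα = 79.8
Slice 6: Δl = 2.4/cos45.9° = 3.449 m; N'_6 = 61·cos45.9° − 3·3.449 = 32.1; c'Δl = 62.08; W sinα = 43.8
Σc'Δl = 296.5 kN/m; ΣN' = 506.6 kN/m; ΣW sinα = 233.1 kN/m
Resisting = 296.5 + 506.6·tan25.0° = 296.5 + 236.2 = 532.7 kN/m
FS = 532.7 / 233.1 = 2.285

FS = 2.29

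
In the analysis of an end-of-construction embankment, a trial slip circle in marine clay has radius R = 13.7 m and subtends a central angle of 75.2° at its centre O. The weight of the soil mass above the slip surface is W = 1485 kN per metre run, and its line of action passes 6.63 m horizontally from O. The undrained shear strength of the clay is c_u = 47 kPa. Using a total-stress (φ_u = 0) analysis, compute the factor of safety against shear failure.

Taking moments about the centre O, the resisting moment is provided by the undrained shear strength acting along the arc:
Arc length L_a = R·θ = 13.7·(75.2°·π/180) = 13.7·1.3125 = 17.98 m
M_R = c_u·L_a·R = 47·17.98·13.7 = 11578.0 kN·m/m
M_D = W·d = 1485·6.63 = 9845.5 kN·m/m
FS = M_R / M_D = 11578.0 / 9845.5 = 1.176

FS = 1.18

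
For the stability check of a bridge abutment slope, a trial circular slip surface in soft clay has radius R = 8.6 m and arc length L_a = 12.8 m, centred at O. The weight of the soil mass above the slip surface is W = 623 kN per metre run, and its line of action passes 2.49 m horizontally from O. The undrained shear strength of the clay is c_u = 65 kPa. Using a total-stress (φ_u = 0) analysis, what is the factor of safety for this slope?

Taking moments about the centre O, the resisting moment is provided by the undrained shear strength acting along the arc:
M_R = c_u·L_a·R = 65·12.80·8.6 = 7155.2 kN·m/m
M_D = W·d = 623·2.49 = 1551.3 kN·m/m
FS = M_R / M_D = 7155.2 / 1551.3 = 4.612

FS = 4.61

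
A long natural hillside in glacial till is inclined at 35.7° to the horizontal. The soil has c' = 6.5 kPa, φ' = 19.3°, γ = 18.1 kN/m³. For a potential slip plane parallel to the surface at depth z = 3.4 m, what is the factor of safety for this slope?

For an infinite slope with a slip plane parallel to the surface (no pore pressure): FS = [c' + γz cos²β tanφ'] / [γz sinβ cosβ].
γz = 18.1·3.4 = 61.54 kN/m²
Numerator = 6.5 + 61.54·cos²35.7°·tan19.3° = 6.5 + 61.54·0.6595·0.3502 = 20.712 kPa
Denominator = 61.54·sin35.7°·cos35.7° = 61.54·0.5835·0.8121 = 29.163 kPa
FS = 20.712 / 29.163 = 0.710

FS = 0.71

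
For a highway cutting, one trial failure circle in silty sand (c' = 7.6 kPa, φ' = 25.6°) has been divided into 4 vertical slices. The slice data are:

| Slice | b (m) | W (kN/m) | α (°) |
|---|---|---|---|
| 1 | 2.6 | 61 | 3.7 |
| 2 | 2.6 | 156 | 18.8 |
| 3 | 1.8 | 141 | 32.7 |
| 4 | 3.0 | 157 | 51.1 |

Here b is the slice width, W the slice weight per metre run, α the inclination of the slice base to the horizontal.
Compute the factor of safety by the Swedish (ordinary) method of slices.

FS = 1.18

Ordinary method of slices: FS = Σ[c'·Δl_i + (W_i cosα_i)·tanφ'] / Σ W_i sinα_i, with Δl_i = b_i / cosα_i.
Slice 1: Δl = 2.6/cos3.7° = 2.605 m; N'_1 = 61·cos3.7° = 60.9; c'Δl = 19.80; W sinα = 3.9
Slice 2: Δl = 2.6/cos18.8° = 2.747 m; N'_2 = 156·cos18.8° = 147.7; c'Δl = 20.87; W sinα = 50.3
Slice 3: Δl = 1.8/cos32.7° = 2.139 m; N'_3 = 141·cos32.7° = 118.7; c'Δl = 16.26; W sinα = 76.2
Slice 4: Δl = 3.0/cos51.1° = 4.777 m; N'_4 = 157·cos51.1° = 98.6; c'Δl = 36.31; W sinα = 122.2
Σc'Δl = 93.2 kN/m; ΣN' = 425.8 kN/m; ΣW sinα = 252.6 kN/m
Resisting = 93.2 + 425.8·tan25.6° = 93.2 + 204.0 = 297.2 kN/m
FS = 297.2 / 252.6 = 1.177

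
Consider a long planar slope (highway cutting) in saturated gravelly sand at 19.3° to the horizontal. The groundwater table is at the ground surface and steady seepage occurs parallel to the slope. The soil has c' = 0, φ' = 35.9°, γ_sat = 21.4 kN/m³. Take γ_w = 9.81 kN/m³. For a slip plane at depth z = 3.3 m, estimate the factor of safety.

FS = 1.12

With seepage parallel to the slope and the water table at the surface, the effective normal stress on the slip plane uses the buoyant unit weight γ' = γ_sat − γ_w while the driving shear stress uses γ_sat:
FS = [c' + γ' z cos²β tanφ'] / [γ_sat z sinβ cosβ]
(For c' = 0 this reduces to FS = (γ'/γ_sat)·tanφ'/tanβ.)
γ' = 21.4 − 9.81 = 11.59 kN/m³
Numerator = 0.0 + 11.59·3.3·cos²19.3°·tan35.9° = 0.0 + 11.59·3.3·0.8908·0.7239 = 24.662 kPa
Denominator = 21.4·3.3·sin19.3°·cos19.3° = 21.4·3.3·0.3305·0.9438 = 22.029 kPa
FS = 24.662 / 22.029 = 1.120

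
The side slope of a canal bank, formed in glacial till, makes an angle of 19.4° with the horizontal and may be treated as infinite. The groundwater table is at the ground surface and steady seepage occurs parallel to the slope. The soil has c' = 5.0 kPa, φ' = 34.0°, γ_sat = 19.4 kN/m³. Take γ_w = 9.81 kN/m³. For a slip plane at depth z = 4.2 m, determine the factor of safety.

FS = 1.14

With seepage parallel to the slope and the water table at the surface, the effective normal stress on the slip plane uses the buoyant unit weight γ' = γ_sat − γ_w while the driving shear stress uses γ_sat:
FS = [c' + γ' z cos²β tanφ'] / [γ_sat z sinβ cosβ]
γ' = 19.4 − 9.81 = 9.59 kN/m³
Numerator = 5.0 + 9.59·4.2·cos²19.4°·tan34.0° = 5.0 + 9.59·4.2·0.8897·0.6745 = 29.170 kPa
Denominator = 19.4·4.2·sin19.4°·cos19.4° = 19.4·4.2·0.3322·0.9432 = 25.528 kPa
FS = 29.170 / 25.528 = 1.143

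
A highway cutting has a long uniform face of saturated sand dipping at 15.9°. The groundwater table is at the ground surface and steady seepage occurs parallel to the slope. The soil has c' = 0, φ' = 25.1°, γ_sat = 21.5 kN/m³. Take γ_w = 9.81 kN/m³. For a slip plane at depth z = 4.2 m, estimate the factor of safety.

FS = 0.89

With seepage parallel to the slope and the water table at the surface, the effective normal stress on the slip plane uses the buoyant unit weight γ' = γ_sat − γ_w while the driving shear stress uses γ_sat:
FS = [c' + γ' z cos²β tanφ'] / [γ_sat z sinβ cosβ]
(For c' = 0 this reduces to FS = (γ'/γ_sat)·tanφ'/tanβ.)
γ' = 21.5 − 9.81 = 11.69 kN/m³
Numerator = 0.0 + 11.69·4.2·cos²15.9°·tan25.1° = 0.0 + 11.69·4.2·0.9249·0.4684 = 21.273 kPa
Denominator = 21.5·4.2·sin15.9°·cos15.9° = 21.5·4.2·0.2740·0.9617 = 23.792 kPa
FS = 21.273 / 23.792 = 0.894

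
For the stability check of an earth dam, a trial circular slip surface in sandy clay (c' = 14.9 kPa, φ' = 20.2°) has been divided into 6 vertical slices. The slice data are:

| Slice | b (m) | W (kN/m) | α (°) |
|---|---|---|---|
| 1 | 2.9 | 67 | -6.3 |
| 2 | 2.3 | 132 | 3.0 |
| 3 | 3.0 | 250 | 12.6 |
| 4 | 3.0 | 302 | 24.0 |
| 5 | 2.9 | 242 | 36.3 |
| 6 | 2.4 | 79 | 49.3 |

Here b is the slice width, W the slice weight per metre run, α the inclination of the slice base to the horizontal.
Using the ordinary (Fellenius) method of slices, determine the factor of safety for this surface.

Ordinary method of slices: FS = Σ[c'·Δl_i + (W_i cosα_i)·tanφ'] / Σ W_i sinα_i, with Δl_i = b_i / cosα_i.
Slice 1: Δl = 2.9/cos(-6.3°) = 2.918 m; N'_1 = 67·cos(-6.3°) = 66.6; c'Δl = 43.47; W sinα = -7.4
Slice 2: Δl = 2.3/cos3.0° = 2.303 m; N'_2 = 132·cos3.0° = 131.8; c'Δl = 34.32; W sinα = 6.9
Slice 3: Δl = 3.0/cos12.6° = 3.074 m; N'_3 = 250·cos12.6° = 244.0; c'Δl = 45.80; W sinα = 54.5
Slice 4: Δl = 3.0/cos24.0° = 3.284 m; N'_4 = 302·cos24.0° = 275.9; c'Δl = 48.93; W sinα = 122.8
Slice 5: Δl = 2.9/cos36.3° = 3.598 m; N'_5 = 242·cos36.3° = 195.0; c'Δl = 53.62; W sinα = 143.3
Slice 6: Δl = 2.4/cos49.3° = 3.680 m; N'_6 = 79·cos49.3° = 51.5; c'Δl = 54.84; W sinα = 59.9
Σc'Δl = 281.0 kN/m; ΣN' = 964.8 kN/m; ΣW sinα = 380.1 kN/m
Resisting = 281.0 + 964.8·tan20.2° = 281.0 + 355.0 = 636.0 kN/m
FS = 636.0 / 380.1 = 1.673

FS = 1.67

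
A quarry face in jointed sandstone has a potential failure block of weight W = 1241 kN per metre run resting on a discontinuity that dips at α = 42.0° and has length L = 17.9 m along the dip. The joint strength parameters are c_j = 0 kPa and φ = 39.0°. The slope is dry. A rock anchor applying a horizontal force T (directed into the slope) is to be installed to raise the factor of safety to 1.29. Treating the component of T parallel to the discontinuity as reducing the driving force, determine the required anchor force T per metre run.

T = 216 kN/m

Resolving forces along and normal to the sliding plane, with the horizontal anchor force T adding T·sinα to the effective normal force and T·cosα acting up the plane against the driving force:
FS = [c_jL + (W cosα + T sinα) tanφ] / [W sinα − T cosα]
Without the anchor: N' = 922.2 kN/m, driving T_d = 830.4 kN/m, resisting R = 0·17.9 + 922.2·tan39.0° = 746.8 kN/m, FS = 0.90.
Setting FS = 1.29 and solving for T:
1.29·(830.4 − T cos42.0°) = 746.8 + T sin42.0°·tan39.0°
T·(sin42.0°·tan39.0° + 1.29·cos42.0°) = 1.29·830.4 − 746.8
T·(0.6691·0.8098 + 1.29·0.7431) = 1071.2 − 746.8 = 324.4
T·1.5005 = 324.4
T = 216.2 kN/m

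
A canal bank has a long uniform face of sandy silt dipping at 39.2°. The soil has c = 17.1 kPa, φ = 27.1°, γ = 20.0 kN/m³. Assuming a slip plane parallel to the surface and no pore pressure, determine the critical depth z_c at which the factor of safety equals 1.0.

Setting FS = 1.00 in FS = [c + γz cos²β tanφ] / [γz sinβ cosβ] and solving for z:
z = c / [γ cosβ (FS·sinβ − cosβ·tanφ)]
  = 17.1 / [20.0·cos39.2°·(1.00·sin39.2° − cos39.2°·tan27.1°)]
  = 17.1 / [20.0·0.7749·(1.00·0.6320 − 0.7749·0.5117)]
  = 17.1 / 3.6495 = 4.686 m

z_c = 4.69 m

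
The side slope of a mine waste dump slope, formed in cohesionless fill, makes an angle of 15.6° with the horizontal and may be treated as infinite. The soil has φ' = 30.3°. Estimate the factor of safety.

FS = 2.09

For a dry cohesionless infinite slope the factor of safety is FS = tanφ' / tanβ.
FS = tan30.3° / tan15.6° = 0.5844 / 0.2792 = 2.093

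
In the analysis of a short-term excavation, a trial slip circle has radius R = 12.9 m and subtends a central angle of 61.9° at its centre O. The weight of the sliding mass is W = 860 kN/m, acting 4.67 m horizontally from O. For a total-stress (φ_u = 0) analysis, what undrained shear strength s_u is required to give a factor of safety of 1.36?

s_u = 30.4 kPa

FS = s_u·L_a·R / (W·d), so s_u = FS·W·d / (L_a·R).
Arc length L_a = R·θ = 12.9·(61.9°·π/180) = 12.9·1.0804 = 13.94 m
s_u = 1.36·860·4.67 / (13.94·12.9) = 5462.0 / 179.78 = 30.38 kPa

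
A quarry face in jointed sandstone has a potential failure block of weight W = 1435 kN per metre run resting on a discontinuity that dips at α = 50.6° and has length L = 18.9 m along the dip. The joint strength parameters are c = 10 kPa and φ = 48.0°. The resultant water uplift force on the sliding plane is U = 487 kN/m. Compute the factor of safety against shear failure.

FS = 0.59

Resolving the block weight along and normal to the plane and applying the Mohr–Coulomb strength on the joint:
N' = W cosα − U = 1435·cos50.6° − 487 = 423.8 kN/m
Driving force T = W sinα = 1435·sin50.6° = 1108.9 kN/m
Resisting force R = c·L + N'·tanφ = 10·18.9 + 423.8·tan48.0° = 189.0 + 470.7 = 659.7 kN/m
FS = R / T = 659.7 / 1108.9 = 0.595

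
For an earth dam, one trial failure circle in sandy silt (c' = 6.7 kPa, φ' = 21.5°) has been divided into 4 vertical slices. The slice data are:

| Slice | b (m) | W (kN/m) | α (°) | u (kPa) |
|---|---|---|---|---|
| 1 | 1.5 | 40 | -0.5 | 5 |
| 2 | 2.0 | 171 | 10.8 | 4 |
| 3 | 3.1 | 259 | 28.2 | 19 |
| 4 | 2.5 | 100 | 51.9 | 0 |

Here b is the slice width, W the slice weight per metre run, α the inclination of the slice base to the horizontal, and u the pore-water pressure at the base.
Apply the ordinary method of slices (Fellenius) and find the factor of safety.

FS = 1.02

Ordinary method of slices: FS = Σ[c'·Δl_i + (W_i cosα_i − u_i·Δl_i)·tanφ'] / Σ W_i sinα_i, with Δl_i = b_i / cosα_i.
Slice 1: Δl = 1.5/cos(-0.5°) = 1.500 m; N'_1 = 40·cos(-0.5°) − 5·1.500 = 32.5; c'Δl = 10.05; W sinα = -0.3
Slice 2: Δl = 2.0/cos10.8° = 2.036 m; N'_2 = 171·cos10.8° − 4·2.036 = 159.8; c'Δl = 13.64; W sinα = 32.0
Slice 3: Δl = 3.1/cos28.2° = 3.518 m; N'_3 = 259·cos28.2° − 19·3.518 = 161.4; c'Δl = 23.57; W sinα = 122.4
Slice 4: Δl = 2.5/cos51.9° = 4.052 m; N'_4 = 100·cos51.9° − 0·4.052 = 61.7; c'Δl = 27.15; W sinα = 78.7
Σc'Δl = 74.4 kN/m; ΣN' = 415.5 kN/m; ΣW sinα = 232.8 kN/m
Resisting = 74.4 + 415.5·tan21.5° = 74.4 + 163.7 = 238.1 kN/m
FS = 238.1 / 232.8 = 1.023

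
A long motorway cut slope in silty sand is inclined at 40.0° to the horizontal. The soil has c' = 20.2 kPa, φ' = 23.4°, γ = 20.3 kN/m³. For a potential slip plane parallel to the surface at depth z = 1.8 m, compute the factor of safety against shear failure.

For an infinite slope with a slip plane parallel to the surface (no pore pressure): FS = [c' + γz cos²β tanφ'] / [γz sinβ cosβ].
γz = 20.3·1.8 = 36.54 kN/m²
Numerator = 20.2 + 36.54·cos²40.0°·tan23.4° = 20.2 + 36.54·0.5868·0.4327 = 29.479 kPa
Denominator = 36.54·sin40.0°·cos40.0° = 36.54·0.6428·0.7660 = 17.992 kPa
FS = 29.479 / 17.992 = 1.638

FS = 1.64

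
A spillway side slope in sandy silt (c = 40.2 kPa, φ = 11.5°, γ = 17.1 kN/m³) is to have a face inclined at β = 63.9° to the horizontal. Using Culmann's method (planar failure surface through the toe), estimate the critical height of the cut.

Culmann's analysis gives the critical failure plane at α_cr = (β + φ)/2 = (63.9 + 11.5)/2 = 37.7°, and the critical height
H_c = (4c/γ) · sinβ cosφ / [1 − cos(β − φ)]
    = (4·40.2/17.1) · sin63.9°·cos11.5° / [1 − cos(52.4°)]
    = 9.404 · 0.8980·0.9799 / [1 − 0.6101]
    = 9.404 · 0.8800 / 0.3899
    = 21.23 m

H_c = 21.23 m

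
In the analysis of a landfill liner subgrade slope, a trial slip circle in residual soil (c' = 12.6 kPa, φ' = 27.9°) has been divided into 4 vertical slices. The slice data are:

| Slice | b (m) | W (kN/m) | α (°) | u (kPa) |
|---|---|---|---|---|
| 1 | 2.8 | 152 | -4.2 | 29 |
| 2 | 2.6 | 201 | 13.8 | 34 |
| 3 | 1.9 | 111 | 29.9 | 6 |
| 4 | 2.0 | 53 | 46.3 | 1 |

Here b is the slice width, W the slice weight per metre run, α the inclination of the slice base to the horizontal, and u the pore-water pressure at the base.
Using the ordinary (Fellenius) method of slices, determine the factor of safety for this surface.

Ordinary method of slices: FS = Σ[c'·Δl_i + (W_i cosα_i − u_i·Δl_i)·tanφ'] / Σ W_i sinα_i, with Δl_i = b_i / cosα_i.
Slice 1: Δl = 2.8/cos(-4.2°) = 2.808 m; N'_1 = 152·cos(-4.2°) − 29·2.808 = 70.2; c'Δl = 35.38; W sinα = -11.1
Slice 2: Δl = 2.6/cos13.8° = 2.677 m; N'_2 = 201·cos13.8° − 34·2.677 = 104.2; c'Δl = 33.73; W sinα = 47.9
Slice 3: Δl = 1.9/cos29.9° = 2.192 m; N'_3 = 111·cos29.9° − 6·2.192 = 83.1; c'Δl = 27.62; W sinα = 55.3
Slice 4: Δl = 2.0/cos46.3° = 2.895 m; N'_4 = 53·cos46.3° − 1·2.895 = 33.7; c'Δl = 36.48; W sinα = 38.3
Σc'Δl = 133.2 kN/m; ΣN' = 291.1 kN/m; ΣW sinα = 130.5 kN/m
Resisting = 133.2 + 291.1·tan27.9° = 133.2 + 154.2 = 287.4 kN/m
FS = 287.4 / 130.5 = 2.203

FS = 2.20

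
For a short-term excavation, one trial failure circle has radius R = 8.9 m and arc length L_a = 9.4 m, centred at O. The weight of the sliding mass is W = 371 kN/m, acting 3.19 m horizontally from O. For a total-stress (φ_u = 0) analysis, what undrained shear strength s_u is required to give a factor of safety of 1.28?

FS = s_u·L_a·R / (W·d), so s_u = FS·W·d / (L_a·R).
s_u = 1.28·371·3.19 / (9.40·8.9) = 1514.9 / 83.66 = 18.11 kPa

s_u = 18.1 kPa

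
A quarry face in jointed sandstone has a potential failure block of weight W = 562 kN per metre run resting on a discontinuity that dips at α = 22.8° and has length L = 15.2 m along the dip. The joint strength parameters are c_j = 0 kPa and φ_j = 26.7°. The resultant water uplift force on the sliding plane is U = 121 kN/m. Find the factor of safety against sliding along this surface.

Resolving the block weight along and normal to the plane and applying the Mohr–Coulomb strength on the joint:
N' = W cosα − U = 562·cos22.8° − 121 = 397.1 kN/m
Driving force T = W sinα = 562·sin22.8° = 217.8 kN/m
Resisting force R = c_j·L + N'·tanφ_j = 0·15.2 + 397.1·tan26.7° = 0.0 + 199.7 = 199.7 kN/m
FS = R / T = 199.7 / 217.8 = 0.917

FS = 0.92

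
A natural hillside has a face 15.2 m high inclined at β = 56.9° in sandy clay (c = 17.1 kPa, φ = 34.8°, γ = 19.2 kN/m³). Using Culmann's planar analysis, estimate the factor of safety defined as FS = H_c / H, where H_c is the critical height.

FS = 2.19

H_c = (4c/γ) · sinβ cosφ / [1 − cos(β − φ)]
    = (4·17.1/19.2) · sin56.9°·cos34.8° / [1 − cos22.1°]
    = 3.563 · 0.6879 / 0.0735 = 33.35 m
FS = H_c / H = 33.35 / 15.2 = 2.194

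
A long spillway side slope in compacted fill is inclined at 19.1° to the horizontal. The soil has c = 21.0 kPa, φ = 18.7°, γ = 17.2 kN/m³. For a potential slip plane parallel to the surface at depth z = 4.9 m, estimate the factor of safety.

FS = 1.78

For an infinite slope with a slip plane parallel to the surface (no pore pressure): FS = [c + γz cos²β tanφ] / [γz sinβ cosβ].
γz = 17.2·4.9 = 84.28 kN/m²
Numerator = 21.0 + 84.28·cos²19.1°·tan18.7° = 21.0 + 84.28·0.8929·0.3385 = 46.473 kPa
Denominator = 84.28·sin19.1°·cos19.1° = 84.28·0.3272·0.9449 = 26.060 kPa
FS = 46.473 / 26.060 = 1.783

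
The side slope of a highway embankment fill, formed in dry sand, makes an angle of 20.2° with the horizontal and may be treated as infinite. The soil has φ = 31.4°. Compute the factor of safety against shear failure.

FS = 1.66

For a dry cohesionless infinite slope the factor of safety is FS = tanφ / tanβ.
FS = tan31.4° / tan20.2° = 0.6104 / 0.3679 = 1.659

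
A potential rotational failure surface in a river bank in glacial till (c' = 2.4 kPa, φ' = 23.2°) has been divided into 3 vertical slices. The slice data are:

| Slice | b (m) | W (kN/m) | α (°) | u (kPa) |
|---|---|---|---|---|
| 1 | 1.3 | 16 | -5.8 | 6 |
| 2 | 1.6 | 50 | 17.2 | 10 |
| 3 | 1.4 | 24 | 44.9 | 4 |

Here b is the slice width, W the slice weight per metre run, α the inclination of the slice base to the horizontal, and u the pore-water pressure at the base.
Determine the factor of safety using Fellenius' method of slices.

Ordinary method of slices: FS = Σ[c'·Δl_i + (W_i cosα_i − u_i·Δl_i)·tanφ'] / Σ W_i sinα_i, with Δl_i = b_i / cosα_i.
Slice 1: Δl = 1.3/cos(-5.8°) = 1.307 m; N'_1 = 16·cos(-5.8°) − 6·1.307 = 8.1; c'Δl = 3.14; W sinα = -1.6
Slice 2: Δl = 1.6/cos17.2° = 1.675 m; N'_2 = 50·cos17.2° − 10·1.675 = 31.0; c'Δl = 4.02; W sinα = 14.8
Slice 3: Δl = 1.4/cos44.9° = 1.976 m; N'_3 = 24·cos44.9° − 4·1.976 = 9.1; c'Δl = 4.74; W sinα = 16.9
Σc'Δl = 11.9 kN/m; ΣN' = 48.2 kN/m; ΣW sinα = 30.1 kN/m
Resisting = 11.9 + 48.2·tan23.2° = 11.9 + 20.7 = 32.6 kN/m
FS = 32.6 / 30.1 = 1.081

FS = 1.08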